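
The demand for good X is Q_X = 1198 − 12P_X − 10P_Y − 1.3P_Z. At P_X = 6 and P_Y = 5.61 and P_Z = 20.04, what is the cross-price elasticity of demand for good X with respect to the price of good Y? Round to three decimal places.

At P_X = 6 and P_Y = 5.61 and P_Z = 20.04: Q_X = 1043.848.
∂Q_X/∂P_Y = -10.
ε = (∂Q_X/∂P_Y)(P_Y/Q_X) = -10 × (5.61/1043.848) ≈ -0.054.
Since ε < 0, good X and good Y are complements.

-0.054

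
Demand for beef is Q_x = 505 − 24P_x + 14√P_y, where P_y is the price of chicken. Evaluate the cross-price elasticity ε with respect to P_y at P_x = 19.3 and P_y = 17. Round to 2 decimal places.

0.29

At P_x = 19.3 and P_y = 17: Q_x = 99.523.
∂Q_x/∂P_y = 14/(2√P_y) = 14/(2√17) = 1.6977.
ε = (∂Q_x/∂P_y)(P_y/Q_x) = 1.6977 × (17/99.523) ≈ 0.29.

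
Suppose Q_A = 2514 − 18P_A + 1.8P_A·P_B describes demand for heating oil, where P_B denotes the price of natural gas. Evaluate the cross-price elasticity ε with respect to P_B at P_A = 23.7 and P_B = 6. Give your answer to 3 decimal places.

At P_A = 23.7 and P_B = 6: Q_A = 2343.36.
∂Q_A/∂P_B = 1.8P_A = 1.8(23.7) = 42.6600.
ε = (∂Q_A/∂P_B)(P_B/Q_A) = 42.6600 × (6/2343.36) ≈ 0.109.
ε > 0: substitutes.

0.109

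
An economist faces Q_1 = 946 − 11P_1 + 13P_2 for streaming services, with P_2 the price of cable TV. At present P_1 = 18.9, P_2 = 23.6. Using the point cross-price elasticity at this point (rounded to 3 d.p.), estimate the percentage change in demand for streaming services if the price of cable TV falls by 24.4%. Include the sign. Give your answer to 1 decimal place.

-7.2%

At P_1 = 18.9, P_2 = 23.6: Q_1 = 1044.9.
∂Q_1/∂P_2 = 13.
ε = (∂Q_1/∂P_2)(P_2/Q_1) = 13.0000 × 23.6/1044.9 ≈ 0.294.
%ΔQ_1 ≈ ε × %ΔP_2 = 0.294 × (-24.4%) = -7.2%.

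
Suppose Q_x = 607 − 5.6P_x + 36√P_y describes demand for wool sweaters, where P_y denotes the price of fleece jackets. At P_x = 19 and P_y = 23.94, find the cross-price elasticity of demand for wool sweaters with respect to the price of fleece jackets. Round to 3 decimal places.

0.130

At P_x = 19 and P_y = 23.94: Q_x = 676.743.
∂Q_x/∂P_y = 36/(2√P_y) = 36/(2√23.94) = 3.6788.
ε = (∂Q_x/∂P_y)(P_y/Q_x) = 3.6788 × (23.94/676.743) ≈ 0.130.
ε > 0: substitutes.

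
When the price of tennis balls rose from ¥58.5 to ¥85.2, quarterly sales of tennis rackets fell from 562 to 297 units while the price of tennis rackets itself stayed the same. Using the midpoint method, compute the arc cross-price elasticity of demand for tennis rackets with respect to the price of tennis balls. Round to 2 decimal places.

-1.66

ΔQ_A = 297 − 562 = -265; ΔP_B = 85.2 − 58.5 = 26.7.
Midpoints: Q̄_A = 429.5, P̄_B = 71.85.
ε = (ΔQ_A/Q̄_A)/(ΔP_B/P̄_B) = (-265/429.5)/(26.7/71.85) ≈ -1.66.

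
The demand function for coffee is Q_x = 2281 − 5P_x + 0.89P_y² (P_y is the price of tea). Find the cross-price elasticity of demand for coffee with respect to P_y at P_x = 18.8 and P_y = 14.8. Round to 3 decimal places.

At P_x = 18.8 and P_y = 14.8: Q_x = 2381.946.
∂Q_x/∂P_y = 1.78P_y = 1.78(14.8) = 26.3440.
ε = (∂Q_x/∂P_y)(P_y/Q_x) = 26.3440 × (14.8/2381.946) ≈ 0.164.

0.164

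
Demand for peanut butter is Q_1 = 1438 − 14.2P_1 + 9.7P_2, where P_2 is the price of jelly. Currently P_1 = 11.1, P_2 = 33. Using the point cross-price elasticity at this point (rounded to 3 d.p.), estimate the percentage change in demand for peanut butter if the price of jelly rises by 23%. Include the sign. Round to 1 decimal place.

At P_1 = 11.1, P_2 = 33: Q_1 = 1600.48.
∂Q_1/∂P_2 = 9.7.
ε = (∂Q_1/∂P_2)(P_2/Q_1) = 9.7000 × 33/1600.48 ≈ 0.200.
%ΔQ_1 ≈ ε × %ΔP_2 = 0.200 × (23%) = 4.6%.

4.6%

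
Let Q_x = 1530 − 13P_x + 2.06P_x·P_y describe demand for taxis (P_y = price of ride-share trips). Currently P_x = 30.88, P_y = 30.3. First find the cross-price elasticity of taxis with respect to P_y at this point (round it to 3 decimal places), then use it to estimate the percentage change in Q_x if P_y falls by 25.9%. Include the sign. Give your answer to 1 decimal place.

-16.3%

At P_x = 30.88, P_y = 30.3: Q_x = 3056.028.
∂Q_x/∂P_y = 2.06P_x = 63.6128.
ε = (∂Q_x/∂P_y)(P_y/Q_x) = 63.6128 × 30.3/3056.028 ≈ 0.631.
%ΔQ_x ≈ ε × %ΔP_y = 0.631 × (-25.9%) = -16.3%.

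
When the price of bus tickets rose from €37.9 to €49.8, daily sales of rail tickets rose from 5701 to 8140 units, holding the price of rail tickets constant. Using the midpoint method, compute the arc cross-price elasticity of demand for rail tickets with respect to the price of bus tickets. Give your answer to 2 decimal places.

1.30

ΔQ_A = 8140 − 5701 = 2439; ΔP_B = 49.8 − 37.9 = 11.9.
Midpoints: Q̄_A = 6920.5, P̄_B = 43.85.
ε = (ΔQ_A/Q̄_A)/(ΔP_B/P̄_B) = (2439/6920.5)/(11.9/43.85) ≈ 1.30.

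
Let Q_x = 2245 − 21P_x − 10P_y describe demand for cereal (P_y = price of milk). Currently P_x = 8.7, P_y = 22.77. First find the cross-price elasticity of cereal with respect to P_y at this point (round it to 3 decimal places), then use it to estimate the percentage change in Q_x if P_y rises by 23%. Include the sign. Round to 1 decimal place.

At P_x = 8.7, P_y = 22.77: Q_x = 1834.6.
∂Q_x/∂P_y = -10.
ε = (∂Q_x/∂P_y)(P_y/Q_x) = -10.0000 × 22.77/1834.6 ≈ -0.124.
%ΔQ_x ≈ ε × %ΔP_y = -0.124 × (23%) = -2.9%.

-2.9%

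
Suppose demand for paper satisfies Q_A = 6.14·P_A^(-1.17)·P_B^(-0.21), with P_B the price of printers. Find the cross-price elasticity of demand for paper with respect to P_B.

-0.21

In a log-linear (constant-elasticity) demand function, the coefficient on the exponent of P_B is the cross-price elasticity.
ε = -0.21. Negative, so paper and printers are complements.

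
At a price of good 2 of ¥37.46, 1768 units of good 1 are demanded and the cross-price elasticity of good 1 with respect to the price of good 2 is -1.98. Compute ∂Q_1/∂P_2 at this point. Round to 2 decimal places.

-93.45

ε = (∂Q_1/∂P_2)·(P_2/Q_1) ⇒ ∂Q_1/∂P_2 = ε·Q_1/P_2 = -1.98 × 1768/37.46 ≈ -93.45.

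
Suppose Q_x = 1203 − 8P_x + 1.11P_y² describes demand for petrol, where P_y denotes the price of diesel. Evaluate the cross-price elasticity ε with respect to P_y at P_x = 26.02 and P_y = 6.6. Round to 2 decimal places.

At P_x = 26.02 and P_y = 6.6: Q_x = 1043.192.
∂Q_x/∂P_y = 2.22P_y = 2.22(6.6) = 14.6520.
ε = (∂Q_x/∂P_y)(P_y/Q_x) = 14.6520 × (6.6/1043.192) ≈ 0.09.

0.09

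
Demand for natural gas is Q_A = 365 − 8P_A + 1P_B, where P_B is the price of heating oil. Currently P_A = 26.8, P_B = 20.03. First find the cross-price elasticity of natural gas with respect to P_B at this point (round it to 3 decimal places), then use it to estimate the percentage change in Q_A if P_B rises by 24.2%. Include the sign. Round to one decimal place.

At P_A = 26.8, P_B = 20.03: Q_A = 170.63.
∂Q_A/∂P_B = 1.
ε = (∂Q_A/∂P_B)(P_B/Q_A) = 1.0000 × 20.03/170.63 ≈ 0.117.
%ΔQ_A ≈ ε × %ΔP_B = 0.117 × (24.2%) = 2.8%.

2.8%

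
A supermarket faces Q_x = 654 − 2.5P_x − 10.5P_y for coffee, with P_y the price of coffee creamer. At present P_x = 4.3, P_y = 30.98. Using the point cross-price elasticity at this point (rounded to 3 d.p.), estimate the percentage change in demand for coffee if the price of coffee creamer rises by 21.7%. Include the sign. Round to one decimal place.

At P_x = 4.3, P_y = 30.98: Q_x = 317.96.
∂Q_x/∂P_y = -10.5.
ε = (∂Q_x/∂P_y)(P_y/Q_x) = -10.5000 × 30.98/317.96 ≈ -1.023.
%ΔQ_x ≈ ε × %ΔP_y = -1.023 × (21.7%) = -22.2%.

-22.2%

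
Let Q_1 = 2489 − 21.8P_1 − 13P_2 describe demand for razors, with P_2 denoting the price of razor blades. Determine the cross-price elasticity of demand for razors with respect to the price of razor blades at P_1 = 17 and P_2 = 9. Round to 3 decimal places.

At P_1 = 17 and P_2 = 9: Q_1 = 2001.4.
∂Q_1/∂P_2 = -13.
ε = (∂Q_1/∂P_2)(P_2/Q_1) = -13 × (9/2001.4) ≈ -0.058.

-0.058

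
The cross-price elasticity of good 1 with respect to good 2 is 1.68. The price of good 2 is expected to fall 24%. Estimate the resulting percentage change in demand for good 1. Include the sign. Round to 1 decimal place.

-40.3%

%ΔQ ≈ ε × %ΔP of good 2 = 1.68 × (-24%) = -40.3%.
Demand for good 1 falls by about 40.3%.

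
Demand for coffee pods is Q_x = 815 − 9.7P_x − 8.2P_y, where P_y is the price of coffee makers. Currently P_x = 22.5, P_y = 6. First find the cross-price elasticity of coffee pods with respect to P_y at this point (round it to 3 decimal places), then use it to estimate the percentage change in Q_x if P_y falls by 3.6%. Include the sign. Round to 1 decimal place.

0.3%

At P_x = 22.5, P_y = 6: Q_x = 547.55.
∂Q_x/∂P_y = -8.2.
ε = (∂Q_x/∂P_y)(P_y/Q_x) = -8.2000 × 6/547.55 ≈ -0.090.
%ΔQ_x ≈ ε × %ΔP_y = -0.090 × (-3.6%) = 0.3%.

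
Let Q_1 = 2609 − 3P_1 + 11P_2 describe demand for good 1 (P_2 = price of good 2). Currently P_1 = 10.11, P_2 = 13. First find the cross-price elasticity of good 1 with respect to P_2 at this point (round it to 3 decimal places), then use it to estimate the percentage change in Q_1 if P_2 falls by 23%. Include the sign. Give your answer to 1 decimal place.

At P_1 = 10.11, P_2 = 13: Q_1 = 2721.67.
∂Q_1/∂P_2 = 11.
ε = (∂Q_1/∂P_2)(P_2/Q_1) = 11.0000 × 13/2721.67 ≈ 0.053.
%ΔQ_1 ≈ ε × %ΔP_2 = 0.053 × (-23%) = -1.2%.

-1.2%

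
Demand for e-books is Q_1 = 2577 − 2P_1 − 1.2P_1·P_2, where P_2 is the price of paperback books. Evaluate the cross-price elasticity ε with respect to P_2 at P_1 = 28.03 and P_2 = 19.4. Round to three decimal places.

At P_1 = 28.03 and P_2 = 19.4: Q_1 = 1868.402.
∂Q_1/∂P_2 = -1.2P_1 = -1.2(28.03) = -33.6360.
ε = (∂Q_1/∂P_2)(P_2/Q_1) = -33.6360 × (19.4/1868.402) ≈ -0.349.

-0.349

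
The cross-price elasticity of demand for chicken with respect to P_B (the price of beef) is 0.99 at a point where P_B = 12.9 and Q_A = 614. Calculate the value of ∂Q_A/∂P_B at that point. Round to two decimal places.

ε = (∂Q_A/∂P_B)·(P_B/Q_A) ⇒ ∂Q_A/∂P_B = ε·Q_A/P_B = 0.99 × 614/12.9 ≈ 47.12.

47.12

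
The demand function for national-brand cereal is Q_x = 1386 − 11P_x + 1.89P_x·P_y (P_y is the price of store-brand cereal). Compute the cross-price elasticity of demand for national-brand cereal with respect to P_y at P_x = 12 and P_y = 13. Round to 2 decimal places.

0.19

At P_x = 12 and P_y = 13: Q_x = 1548.84.
∂Q_x/∂P_y = 1.89P_x = 1.89(12) = 22.6800.
ε = (∂Q_x/∂P_y)(P_y/Q_x) = 22.6800 × (13/1548.84) ≈ 0.19.
ε > 0: substitutes.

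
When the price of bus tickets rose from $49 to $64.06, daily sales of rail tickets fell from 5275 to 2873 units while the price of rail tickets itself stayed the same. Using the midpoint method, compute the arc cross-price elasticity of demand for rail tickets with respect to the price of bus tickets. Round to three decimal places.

-2.213

ΔQ_A = 2873 − 5275 = -2402; ΔP_B = 64.06 − 49 = 15.06.
Midpoints: Q̄_A = 4074.0, P̄_B = 56.53.
ε = (ΔQ_A/Q̄_A)/(ΔP_B/P̄_B) = (-2402/4074.0)/(15.06/56.53) ≈ -2.213.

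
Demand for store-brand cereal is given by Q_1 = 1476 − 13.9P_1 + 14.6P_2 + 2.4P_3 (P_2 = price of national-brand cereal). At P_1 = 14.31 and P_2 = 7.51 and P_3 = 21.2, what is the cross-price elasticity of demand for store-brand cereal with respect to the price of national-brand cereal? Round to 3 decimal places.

0.076

At P_1 = 14.31 and P_2 = 7.51 and P_3 = 21.2: Q_1 = 1437.617.
∂Q_1/∂P_2 = 14.6.
ε = (∂Q_1/∂P_2)(P_2/Q_1) = 14.6 × (7.51/1437.617) ≈ 0.076.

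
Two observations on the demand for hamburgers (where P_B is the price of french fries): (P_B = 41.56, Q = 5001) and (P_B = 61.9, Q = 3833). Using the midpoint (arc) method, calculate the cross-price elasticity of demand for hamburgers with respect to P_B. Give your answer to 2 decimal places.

-0.67

ΔQ_A = 3833 − 5001 = -1168; ΔP_B = 61.9 − 41.56 = 20.34.
Midpoints: Q̄_A = 4417.0, P̄_B = 51.73.
ε = (ΔQ_A/Q̄_A)/(ΔP_B/P̄_B) = (-1168/4417.0)/(20.34/51.73) ≈ -0.67.
ε < 0: hamburgers and french fries are complements.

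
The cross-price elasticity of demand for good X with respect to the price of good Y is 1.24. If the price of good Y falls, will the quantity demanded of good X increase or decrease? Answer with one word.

decrease

ε > 0 and the price of good Y falls, so the quantity of good X moves in the same direction: it decreases.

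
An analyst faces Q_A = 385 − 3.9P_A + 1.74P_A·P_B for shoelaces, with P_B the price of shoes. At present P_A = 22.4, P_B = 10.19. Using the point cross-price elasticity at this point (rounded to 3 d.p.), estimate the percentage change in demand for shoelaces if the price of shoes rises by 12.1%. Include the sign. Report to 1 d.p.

At P_A = 22.4, P_B = 10.19: Q_A = 694.805.
∂Q_A/∂P_B = 1.74P_A = 38.9760.
ε = (∂Q_A/∂P_B)(P_B/Q_A) = 38.9760 × 10.19/694.805 ≈ 0.572.
%ΔQ_A ≈ ε × %ΔP_B = 0.572 × (12.1%) = 6.9%.

6.9%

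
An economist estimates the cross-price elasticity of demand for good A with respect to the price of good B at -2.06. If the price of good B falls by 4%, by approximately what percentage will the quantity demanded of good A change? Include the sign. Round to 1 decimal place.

%ΔQ ≈ ε × %ΔP of good B = -2.06 × (-4%) = 8.2%.

8.2%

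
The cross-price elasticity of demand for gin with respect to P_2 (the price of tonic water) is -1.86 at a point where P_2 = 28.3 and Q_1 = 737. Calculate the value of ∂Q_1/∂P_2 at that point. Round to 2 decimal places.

ε = (∂Q_1/∂P_2)·(P_2/Q_1) ⇒ ∂Q_1/∂P_2 = ε·Q_1/P_2 = -1.86 × 737/28.3 ≈ -48.44.

-48.44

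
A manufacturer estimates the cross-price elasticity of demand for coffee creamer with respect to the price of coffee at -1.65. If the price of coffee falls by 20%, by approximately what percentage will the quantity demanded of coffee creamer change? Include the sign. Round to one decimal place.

%ΔQ ≈ ε × %ΔP of coffee = -1.65 × (-20%) = 33.0%.

33.0%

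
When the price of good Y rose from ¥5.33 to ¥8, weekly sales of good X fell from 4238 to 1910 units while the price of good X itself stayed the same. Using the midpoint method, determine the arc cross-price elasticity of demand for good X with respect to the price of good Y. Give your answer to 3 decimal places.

ΔQ_X = 1910 − 4238 = -2328; ΔP_Y = 8 − 5.33 = 2.67.
Midpoints: Q̄_X = 3074.0, P̄_Y = 6.67.
ε = (ΔQ_X/Q̄_X)/(ΔP_Y/P̄_Y) = (-2328/3074.0)/(2.67/6.67) ≈ -1.890.
ε < 0: good X and good Y are complements.

-1.890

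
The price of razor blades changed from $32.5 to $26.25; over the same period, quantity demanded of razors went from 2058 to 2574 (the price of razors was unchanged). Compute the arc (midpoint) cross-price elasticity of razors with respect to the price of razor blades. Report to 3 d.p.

ΔQ_A = 2574 − 2058 = 516; ΔP_B = 26.25 − 32.5 = -6.25.
Midpoints: Q̄_A = 2316.0, P̄_B = 29.38.
ε = (ΔQ_A/Q̄_A)/(ΔP_B/P̄_B) = (516/2316.0)/(-6.25/29.38) ≈ -1.047.

-1.047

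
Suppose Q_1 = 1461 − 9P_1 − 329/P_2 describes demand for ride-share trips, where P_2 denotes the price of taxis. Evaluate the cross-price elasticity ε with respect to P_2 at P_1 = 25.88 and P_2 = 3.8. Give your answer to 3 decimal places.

At P_1 = 25.88 and P_2 = 3.8: Q_1 = 1141.501.
∂Q_1/∂P_2 = 329/P_2² = 22.7839.
ε = (∂Q_1/∂P_2)(P_2/Q_1) = 22.7839 × (3.8/1141.501) ≈ 0.076.

0.076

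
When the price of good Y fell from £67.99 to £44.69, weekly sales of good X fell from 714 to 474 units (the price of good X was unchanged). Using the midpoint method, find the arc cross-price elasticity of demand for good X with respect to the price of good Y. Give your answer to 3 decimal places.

ΔQ_X = 474 − 714 = -240; ΔP_Y = 44.69 − 67.99 = -23.3.
Midpoints: Q̄_X = 594.0, P̄_Y = 56.34.
ε = (ΔQ_X/Q̄_X)/(ΔP_Y/P̄_Y) = (-240/594.0)/(-23.3/56.34) ≈ 0.977.

0.977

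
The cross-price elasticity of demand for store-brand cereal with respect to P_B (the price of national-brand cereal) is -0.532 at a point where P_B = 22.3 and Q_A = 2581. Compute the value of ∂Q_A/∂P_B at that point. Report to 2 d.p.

-61.57

ε = (∂Q_A/∂P_B)·(P_B/Q_A) ⇒ ∂Q_A/∂P_B = ε·Q_A/P_B = -0.532 × 2581/22.3 ≈ -61.57.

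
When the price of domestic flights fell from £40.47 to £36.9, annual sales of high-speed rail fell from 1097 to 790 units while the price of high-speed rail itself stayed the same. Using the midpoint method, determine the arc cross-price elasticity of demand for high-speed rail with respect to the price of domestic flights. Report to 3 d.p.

3.526

ΔQ_A = 790 − 1097 = -307; ΔP_B = 36.9 − 40.47 = -3.57.
Midpoints: Q̄_A = 943.5, P̄_B = 38.69.
ε = (ΔQ_A/Q̄_A)/(ΔP_B/P̄_B) = (-307/943.5)/(-3.57/38.69) ≈ 3.526.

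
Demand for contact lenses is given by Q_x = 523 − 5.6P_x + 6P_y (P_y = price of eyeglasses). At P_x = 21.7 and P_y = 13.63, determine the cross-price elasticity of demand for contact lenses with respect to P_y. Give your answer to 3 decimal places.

At P_x = 21.7 and P_y = 13.63: Q_x = 483.26.
∂Q_x/∂P_y = 6.
ε = (∂Q_x/∂P_y)(P_y/Q_x) = 6 × (13.63/483.26) ≈ 0.169.

0.169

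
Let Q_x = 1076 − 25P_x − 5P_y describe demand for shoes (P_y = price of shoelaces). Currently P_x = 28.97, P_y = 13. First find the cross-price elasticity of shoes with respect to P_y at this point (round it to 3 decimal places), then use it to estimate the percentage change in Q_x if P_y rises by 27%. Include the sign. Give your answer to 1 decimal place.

At P_x = 28.97, P_y = 13: Q_x = 286.75.
∂Q_x/∂P_y = -5.
ε = (∂Q_x/∂P_y)(P_y/Q_x) = -5.0000 × 13/286.75 ≈ -0.227.
%ΔQ_x ≈ ε × %ΔP_y = -0.227 × (27%) = -6.1%.

-6.1%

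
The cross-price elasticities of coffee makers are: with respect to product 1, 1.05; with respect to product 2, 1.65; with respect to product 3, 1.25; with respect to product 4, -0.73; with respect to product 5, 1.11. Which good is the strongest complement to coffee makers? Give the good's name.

Complements have ε < 0. The most negative value is -0.73 (product 4).

product 4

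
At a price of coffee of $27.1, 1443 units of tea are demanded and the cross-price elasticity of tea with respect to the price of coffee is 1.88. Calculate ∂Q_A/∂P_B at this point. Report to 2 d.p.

100.10

ε = (∂Q_A/∂P_B)·(P_B/Q_A) ⇒ ∂Q_A/∂P_B = ε·Q_A/P_B = 1.88 × 1443/27.1 ≈ 100.10.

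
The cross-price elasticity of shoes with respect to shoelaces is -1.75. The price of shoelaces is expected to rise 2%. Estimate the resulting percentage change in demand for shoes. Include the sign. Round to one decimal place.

-3.5%

%ΔQ ≈ ε × %ΔP of shoelaces = -1.75 × (2%) = -3.5%.
Demand for shoes falls by about 3.5%.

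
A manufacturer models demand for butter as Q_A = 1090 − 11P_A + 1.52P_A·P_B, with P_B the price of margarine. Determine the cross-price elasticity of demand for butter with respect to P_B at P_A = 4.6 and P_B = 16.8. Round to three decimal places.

0.102

At P_A = 4.6 and P_B = 16.8: Q_A = 1156.866.
∂Q_A/∂P_B = 1.52P_A = 1.52(4.6) = 6.9920.
ε = (∂Q_A/∂P_B)(P_B/Q_A) = 6.9920 × (16.8/1156.866) ≈ 0.102.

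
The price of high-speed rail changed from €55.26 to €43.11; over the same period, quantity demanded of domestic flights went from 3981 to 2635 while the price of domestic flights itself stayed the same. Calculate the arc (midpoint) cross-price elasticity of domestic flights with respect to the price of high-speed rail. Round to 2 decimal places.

ΔQ_A = 2635 − 3981 = -1346; ΔP_B = 43.11 − 55.26 = -12.15.
Midpoints: Q̄_A = 3308.0, P̄_B = 49.19.
ε = (ΔQ_A/Q̄_A)/(ΔP_B/P̄_B) = (-1346/3308.0)/(-12.15/49.19) ≈ 1.65.

1.65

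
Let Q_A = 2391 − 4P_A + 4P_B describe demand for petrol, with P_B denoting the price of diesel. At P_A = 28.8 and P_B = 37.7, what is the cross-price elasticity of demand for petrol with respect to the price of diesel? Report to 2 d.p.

0.06

At P_A = 28.8 and P_B = 37.7: Q_A = 2426.6.
∂Q_A/∂P_B = 4.
ε = (∂Q_A/∂P_B)(P_B/Q_A) = 4 × (37.7/2426.6) ≈ 0.06.
Since ε > 0, petrol and diesel are substitutes.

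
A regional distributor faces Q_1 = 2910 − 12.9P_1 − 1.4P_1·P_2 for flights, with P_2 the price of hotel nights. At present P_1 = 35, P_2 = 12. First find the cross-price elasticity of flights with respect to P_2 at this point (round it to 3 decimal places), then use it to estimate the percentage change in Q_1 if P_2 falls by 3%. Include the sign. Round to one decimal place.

0.9%

At P_1 = 35, P_2 = 12: Q_1 = 1870.5.
∂Q_1/∂P_2 = -1.4P_1 = -49.0000.
ε = (∂Q_1/∂P_2)(P_2/Q_1) = -49.0000 × 12/1870.5 ≈ -0.314.
%ΔQ_1 ≈ ε × %ΔP_2 = -0.314 × (-3%) = 0.9%.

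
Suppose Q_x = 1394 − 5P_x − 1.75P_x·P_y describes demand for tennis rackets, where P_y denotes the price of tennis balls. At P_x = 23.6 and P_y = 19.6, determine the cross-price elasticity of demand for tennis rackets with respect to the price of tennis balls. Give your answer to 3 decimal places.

-1.735

At P_x = 23.6 and P_y = 19.6: Q_x = 466.52.
∂Q_x/∂P_y = -1.75P_x = -1.75(23.6) = -41.3000.
ε = (∂Q_x/∂P_y)(P_y/Q_x) = -41.3000 × (19.6/466.52) ≈ -1.735.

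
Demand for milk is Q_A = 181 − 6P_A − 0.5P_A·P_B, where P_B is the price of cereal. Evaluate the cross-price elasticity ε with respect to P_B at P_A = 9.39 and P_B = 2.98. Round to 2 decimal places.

-0.13

At P_A = 9.39 and P_B = 2.98: Q_A = 110.669.
∂Q_A/∂P_B = -0.5P_A = -0.5(9.39) = -4.6950.
ε = (∂Q_A/∂P_B)(P_B/Q_A) = -4.6950 × (2.98/110.669) ≈ -0.13.
ε < 0: complements.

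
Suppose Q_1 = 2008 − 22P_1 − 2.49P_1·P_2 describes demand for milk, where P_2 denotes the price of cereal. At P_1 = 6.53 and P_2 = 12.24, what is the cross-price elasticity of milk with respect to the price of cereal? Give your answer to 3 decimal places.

At P_1 = 6.53 and P_2 = 12.24: Q_1 = 1665.321.
∂Q_1/∂P_2 = -2.49P_1 = -2.49(6.53) = -16.2597.
ε = (∂Q_1/∂P_2)(P_2/Q_1) = -16.2597 × (12.24/1665.321) ≈ -0.120.
ε < 0: complements.

-0.120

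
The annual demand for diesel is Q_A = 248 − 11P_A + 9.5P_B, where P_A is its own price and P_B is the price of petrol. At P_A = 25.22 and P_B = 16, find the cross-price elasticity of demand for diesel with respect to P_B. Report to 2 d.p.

At P_A = 25.22 and P_B = 16: Q_A = 122.58.
∂Q_A/∂P_B = 9.5.
ε = (∂Q_A/∂P_B)(P_B/Q_A) = 9.5 × (16/122.58) ≈ 1.24.
Since ε > 0, diesel and petrol are substitutes.

1.24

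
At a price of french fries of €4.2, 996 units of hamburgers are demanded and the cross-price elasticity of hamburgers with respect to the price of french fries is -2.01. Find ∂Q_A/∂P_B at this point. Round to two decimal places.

ε = (∂Q_A/∂P_B)·(P_B/Q_A) ⇒ ∂Q_A/∂P_B = ε·Q_A/P_B = -2.01 × 996/4.2 ≈ -476.66.

-476.66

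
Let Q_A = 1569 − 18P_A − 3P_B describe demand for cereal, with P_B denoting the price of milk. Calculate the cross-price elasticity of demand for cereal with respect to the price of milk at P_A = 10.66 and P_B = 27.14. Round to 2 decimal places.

-0.06

At P_A = 10.66 and P_B = 27.14: Q_A = 1295.7.
∂Q_A/∂P_B = -3.
ε = (∂Q_A/∂P_B)(P_B/Q_A) = -3 × (27.14/1295.7) ≈ -0.06.
Since ε < 0, cereal and milk are complements.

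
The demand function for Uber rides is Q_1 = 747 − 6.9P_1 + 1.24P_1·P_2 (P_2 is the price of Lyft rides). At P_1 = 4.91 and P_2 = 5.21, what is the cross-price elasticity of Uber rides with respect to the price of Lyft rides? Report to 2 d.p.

At P_1 = 4.91 and P_2 = 5.21: Q_1 = 744.842.
∂Q_1/∂P_2 = 1.24P_1 = 1.24(4.91) = 6.0884.
ε = (∂Q_1/∂P_2)(P_2/Q_1) = 6.0884 × (5.21/744.842) ≈ 0.04.

0.04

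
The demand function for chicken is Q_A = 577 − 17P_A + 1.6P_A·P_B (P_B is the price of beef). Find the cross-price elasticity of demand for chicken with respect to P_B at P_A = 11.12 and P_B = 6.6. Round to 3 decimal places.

At P_A = 11.12 and P_B = 6.6: Q_A = 505.387.
∂Q_A/∂P_B = 1.6P_A = 1.6(11.12) = 17.7920.
ε = (∂Q_A/∂P_B)(P_B/Q_A) = 17.7920 × (6.6/505.387) ≈ 0.232.
ε > 0: substitutes.

0.232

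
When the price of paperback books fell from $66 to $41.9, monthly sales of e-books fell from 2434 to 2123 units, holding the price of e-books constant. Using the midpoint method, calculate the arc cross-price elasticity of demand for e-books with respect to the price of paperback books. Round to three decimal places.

0.306

ΔQ_A = 2123 − 2434 = -311; ΔP_B = 41.9 − 66 = -24.1.
Midpoints: Q̄_A = 2278.5, P̄_B = 53.95.
ε = (ΔQ_A/Q̄_A)/(ΔP_B/P̄_B) = (-311/2278.5)/(-24.1/53.95) ≈ 0.306.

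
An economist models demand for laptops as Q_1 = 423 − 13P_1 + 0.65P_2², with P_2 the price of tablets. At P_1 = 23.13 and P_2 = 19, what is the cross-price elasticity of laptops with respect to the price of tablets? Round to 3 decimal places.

At P_1 = 23.13 and P_2 = 19: Q_1 = 356.96.
∂Q_1/∂P_2 = 1.3P_2 = 1.3(19) = 24.7000.
ε = (∂Q_1/∂P_2)(P_2/Q_1) = 24.7000 × (19/356.96) ≈ 1.315.

1.315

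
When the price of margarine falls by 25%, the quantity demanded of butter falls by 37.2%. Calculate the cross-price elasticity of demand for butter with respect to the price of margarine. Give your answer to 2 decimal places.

1.49

ε = (%ΔQ of butter) / (%ΔP of margarine) = (-37.2%) / (-25%) ≈ 1.49.
Positive cross-price elasticity: substitutes.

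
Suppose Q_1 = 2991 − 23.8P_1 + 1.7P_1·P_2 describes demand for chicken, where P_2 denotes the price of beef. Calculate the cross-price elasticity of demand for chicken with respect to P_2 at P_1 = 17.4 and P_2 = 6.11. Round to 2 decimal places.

0.07

At P_1 = 17.4 and P_2 = 6.11: Q_1 = 2757.614.
∂Q_1/∂P_2 = 1.7P_1 = 1.7(17.4) = 29.5800.
ε = (∂Q_1/∂P_2)(P_2/Q_1) = 29.5800 × (6.11/2757.614) ≈ 0.07.
ε > 0: substitutes.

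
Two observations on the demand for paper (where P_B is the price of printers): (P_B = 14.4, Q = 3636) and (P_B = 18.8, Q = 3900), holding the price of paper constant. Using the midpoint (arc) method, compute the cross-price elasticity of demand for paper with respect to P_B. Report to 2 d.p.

0.26

ΔQ_A = 3900 − 3636 = 264; ΔP_B = 18.8 − 14.4 = 4.4.
Midpoints: Q̄_A = 3768.0, P̄_B = 16.60.
ε = (ΔQ_A/Q̄_A)/(ΔP_B/P̄_B) = (264/3768.0)/(4.4/16.60) ≈ 0.26.
ε > 0: paper and printers are substitutes.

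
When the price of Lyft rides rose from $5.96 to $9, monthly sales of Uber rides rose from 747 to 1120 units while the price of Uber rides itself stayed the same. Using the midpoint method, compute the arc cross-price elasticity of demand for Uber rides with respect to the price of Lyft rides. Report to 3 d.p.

0.983

ΔQ_A = 1120 − 747 = 373; ΔP_B = 9 − 5.96 = 3.04.
Midpoints: Q̄_A = 933.5, P̄_B = 7.48.
ε = (ΔQ_A/Q̄_A)/(ΔP_B/P̄_B) = (373/933.5)/(3.04/7.48) ≈ 0.983.
ε > 0: Uber rides and Lyft rides are substitutes.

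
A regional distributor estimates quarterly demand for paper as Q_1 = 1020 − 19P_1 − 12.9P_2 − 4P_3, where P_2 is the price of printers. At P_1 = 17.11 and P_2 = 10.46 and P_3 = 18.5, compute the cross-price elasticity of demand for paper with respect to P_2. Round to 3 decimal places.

At P_1 = 17.11 and P_2 = 10.46 and P_3 = 18.5: Q_1 = 485.976.
∂Q_1/∂P_2 = -12.9.
ε = (∂Q_1/∂P_2)(P_2/Q_1) = -12.9 × (10.46/485.976) ≈ -0.278.
Since ε < 0, paper and printers are complements.

-0.278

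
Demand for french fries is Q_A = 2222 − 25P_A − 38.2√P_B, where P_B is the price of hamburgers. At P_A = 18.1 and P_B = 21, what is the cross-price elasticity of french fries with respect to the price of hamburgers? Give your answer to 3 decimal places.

-0.055

At P_A = 18.1 and P_B = 21: Q_A = 1594.446.
∂Q_A/∂P_B = -38.2/(2√P_B) = -38.2/(2√21) = -4.1680.
ε = (∂Q_A/∂P_B)(P_B/Q_A) = -4.1680 × (21/1594.446) ≈ -0.055.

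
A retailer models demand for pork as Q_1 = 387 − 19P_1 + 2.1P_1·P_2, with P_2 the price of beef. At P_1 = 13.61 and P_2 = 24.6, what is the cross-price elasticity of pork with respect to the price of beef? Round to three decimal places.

0.846

At P_1 = 13.61 and P_2 = 24.6: Q_1 = 831.503.
∂Q_1/∂P_2 = 2.1P_1 = 2.1(13.61) = 28.5810.
ε = (∂Q_1/∂P_2)(P_2/Q_1) = 28.5810 × (24.6/831.503) ≈ 0.846.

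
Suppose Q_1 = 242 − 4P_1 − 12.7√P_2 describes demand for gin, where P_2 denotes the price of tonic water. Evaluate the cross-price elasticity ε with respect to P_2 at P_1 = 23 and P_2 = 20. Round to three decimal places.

-0.305

At P_1 = 23 and P_2 = 20: Q_1 = 93.204.
∂Q_1/∂P_2 = -12.7/(2√P_2) = -12.7/(2√20) = -1.4199.
ε = (∂Q_1/∂P_2)(P_2/Q_1) = -1.4199 × (20/93.204) ≈ -0.305.
ε < 0: complements.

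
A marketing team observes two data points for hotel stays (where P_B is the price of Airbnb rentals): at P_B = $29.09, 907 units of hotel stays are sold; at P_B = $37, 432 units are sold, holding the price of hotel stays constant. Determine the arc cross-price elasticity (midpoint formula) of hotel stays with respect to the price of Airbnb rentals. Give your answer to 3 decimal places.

-2.964

ΔQ_A = 432 − 907 = -475; ΔP_B = 37 − 29.09 = 7.91.
Midpoints: Q̄_A = 669.5, P̄_B = 33.05.
ε = (ΔQ_A/Q̄_A)/(ΔP_B/P̄_B) = (-475/669.5)/(7.91/33.05) ≈ -2.964.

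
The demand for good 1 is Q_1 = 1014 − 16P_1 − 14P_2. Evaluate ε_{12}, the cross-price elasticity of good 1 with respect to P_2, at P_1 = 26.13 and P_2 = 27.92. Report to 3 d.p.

-1.906

At P_1 = 26.13 and P_2 = 27.92: Q_1 = 205.04.
∂Q_1/∂P_2 = -14.
ε = (∂Q_1/∂P_2)(P_2/Q_1) = -14 × (27.92/205.04) ≈ -1.906.
Since ε < 0, good 1 and good 2 are complements.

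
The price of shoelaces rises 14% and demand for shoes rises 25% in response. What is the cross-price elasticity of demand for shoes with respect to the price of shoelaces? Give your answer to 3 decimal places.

1.786

ε = (%ΔQ of shoes) / (%ΔP of shoelaces) = (25%) / (14%) ≈ 1.786.
Positive cross-price elasticity: substitutes.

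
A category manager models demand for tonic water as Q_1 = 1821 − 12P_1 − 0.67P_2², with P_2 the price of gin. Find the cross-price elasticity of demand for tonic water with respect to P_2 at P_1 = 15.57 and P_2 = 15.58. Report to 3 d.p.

At P_1 = 15.57 and P_2 = 15.58: Q_1 = 1471.527.
∂Q_1/∂P_2 = -1.34P_2 = -1.34(15.58) = -20.8772.
ε = (∂Q_1/∂P_2)(P_2/Q_1) = -20.8772 × (15.58/1471.527) ≈ -0.221.
ε < 0: complements.

-0.221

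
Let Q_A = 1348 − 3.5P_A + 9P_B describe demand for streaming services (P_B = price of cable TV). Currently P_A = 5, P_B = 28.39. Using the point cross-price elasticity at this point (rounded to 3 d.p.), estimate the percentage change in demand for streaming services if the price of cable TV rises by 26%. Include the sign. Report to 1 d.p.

At P_A = 5, P_B = 28.39: Q_A = 1586.01.
∂Q_A/∂P_B = 9.
ε = (∂Q_A/∂P_B)(P_B/Q_A) = 9.0000 × 28.39/1586.01 ≈ 0.161.
%ΔQ_A ≈ ε × %ΔP_B = 0.161 × (26%) = 4.2%.

4.2%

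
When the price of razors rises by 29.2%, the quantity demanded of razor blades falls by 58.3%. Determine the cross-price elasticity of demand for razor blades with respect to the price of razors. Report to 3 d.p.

-1.997

ε = (%ΔQ of razor blades) / (%ΔP of razors) = (-58.3%) / (29.2%) ≈ -1.997.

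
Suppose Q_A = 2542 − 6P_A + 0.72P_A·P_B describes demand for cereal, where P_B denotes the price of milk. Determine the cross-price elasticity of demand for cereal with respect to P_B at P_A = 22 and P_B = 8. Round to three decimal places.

At P_A = 22 and P_B = 8: Q_A = 2536.72.
∂Q_A/∂P_B = 0.72P_A = 0.72(22) = 15.8400.
ε = (∂Q_A/∂P_B)(P_B/Q_A) = 15.8400 × (8/2536.72) ≈ 0.050.
ε > 0: substitutes.

0.050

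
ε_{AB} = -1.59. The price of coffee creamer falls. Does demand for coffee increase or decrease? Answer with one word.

ε < 0 and the price of coffee creamer falls, so the quantity of coffee moves in the opposite direction: it increases.

increase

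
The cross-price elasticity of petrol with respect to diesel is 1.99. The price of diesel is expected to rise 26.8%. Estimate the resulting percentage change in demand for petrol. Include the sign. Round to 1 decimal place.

%ΔQ ≈ ε × %ΔP of diesel = 1.99 × (26.8%) = 53.3%.

53.3%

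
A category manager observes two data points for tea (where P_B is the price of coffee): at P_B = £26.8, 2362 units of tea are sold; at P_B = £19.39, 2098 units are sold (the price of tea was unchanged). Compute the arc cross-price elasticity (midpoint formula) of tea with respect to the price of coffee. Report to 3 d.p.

ΔQ_A = 2098 − 2362 = -264; ΔP_B = 19.39 − 26.8 = -7.41.
Midpoints: Q̄_A = 2230.0, P̄_B = 23.09.
ε = (ΔQ_A/Q̄_A)/(ΔP_B/P̄_B) = (-264/2230.0)/(-7.41/23.09) ≈ 0.369.

0.369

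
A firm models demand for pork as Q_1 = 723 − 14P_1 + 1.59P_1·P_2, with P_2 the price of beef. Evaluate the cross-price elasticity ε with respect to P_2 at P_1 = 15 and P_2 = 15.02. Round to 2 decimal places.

At P_1 = 15 and P_2 = 15.02: Q_1 = 871.227.
∂Q_1/∂P_2 = 1.59P_1 = 1.59(15) = 23.8500.
ε = (∂Q_1/∂P_2)(P_2/Q_1) = 23.8500 × (15.02/871.227) ≈ 0.41.
ε > 0: substitutes.

0.41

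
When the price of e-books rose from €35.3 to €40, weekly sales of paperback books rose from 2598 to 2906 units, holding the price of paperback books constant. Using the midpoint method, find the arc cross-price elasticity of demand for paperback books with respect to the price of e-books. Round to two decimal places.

ΔQ_A = 2906 − 2598 = 308; ΔP_B = 40 − 35.3 = 4.7.
Midpoints: Q̄_A = 2752.0, P̄_B = 37.65.
ε = (ΔQ_A/Q̄_A)/(ΔP_B/P̄_B) = (308/2752.0)/(4.7/37.65) ≈ 0.90.

0.90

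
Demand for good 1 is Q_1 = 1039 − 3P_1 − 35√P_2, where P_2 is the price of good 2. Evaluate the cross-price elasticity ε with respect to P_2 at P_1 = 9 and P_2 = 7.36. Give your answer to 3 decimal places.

-0.052

At P_1 = 9 and P_2 = 7.36: Q_1 = 917.047.
∂Q_1/∂P_2 = -35/(2√P_2) = -35/(2√7.36) = -6.4506.
ε = (∂Q_1/∂P_2)(P_2/Q_1) = -6.4506 × (7.36/917.047) ≈ -0.052.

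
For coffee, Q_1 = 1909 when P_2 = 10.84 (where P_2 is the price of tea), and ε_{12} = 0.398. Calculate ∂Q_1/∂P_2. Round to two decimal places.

ε = (∂Q_1/∂P_2)·(P_2/Q_1) ⇒ ∂Q_1/∂P_2 = ε·Q_1/P_2 = 0.398 × 1909/10.84 ≈ 70.09.

70.09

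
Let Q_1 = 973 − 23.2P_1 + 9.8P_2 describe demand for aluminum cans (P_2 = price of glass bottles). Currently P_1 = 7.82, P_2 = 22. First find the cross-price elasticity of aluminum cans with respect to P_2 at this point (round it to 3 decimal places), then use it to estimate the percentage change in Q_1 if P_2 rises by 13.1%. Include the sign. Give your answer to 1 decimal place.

At P_1 = 7.82, P_2 = 22: Q_1 = 1007.176.
∂Q_1/∂P_2 = 9.8.
ε = (∂Q_1/∂P_2)(P_2/Q_1) = 9.8000 × 22/1007.176 ≈ 0.214.
%ΔQ_1 ≈ ε × %ΔP_2 = 0.214 × (13.1%) = 2.8%.

2.8%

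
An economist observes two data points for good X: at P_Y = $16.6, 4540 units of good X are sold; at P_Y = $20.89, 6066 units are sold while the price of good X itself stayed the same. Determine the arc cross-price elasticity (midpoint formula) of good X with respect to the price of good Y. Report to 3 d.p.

1.257

ΔQ_X = 6066 − 4540 = 1526; ΔP_Y = 20.89 − 16.6 = 4.29.
Midpoints: Q̄_X = 5303.0, P̄_Y = 18.75.
ε = (ΔQ_X/Q̄_X)/(ΔP_Y/P̄_Y) = (1526/5303.0)/(4.29/18.75) ≈ 1.257.
ε > 0: good X and good Y are substitutes.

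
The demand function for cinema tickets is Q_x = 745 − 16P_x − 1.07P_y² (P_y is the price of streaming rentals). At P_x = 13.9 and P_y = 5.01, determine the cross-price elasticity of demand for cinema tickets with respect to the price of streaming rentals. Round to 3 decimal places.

-0.108

At P_x = 13.9 and P_y = 5.01: Q_x = 495.743.
∂Q_x/∂P_y = -2.14P_y = -2.14(5.01) = -10.7214.
ε = (∂Q_x/∂P_y)(P_y/Q_x) = -10.7214 × (5.01/495.743) ≈ -0.108.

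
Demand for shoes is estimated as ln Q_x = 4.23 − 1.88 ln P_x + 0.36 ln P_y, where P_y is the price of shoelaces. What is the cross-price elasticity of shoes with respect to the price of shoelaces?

0.36

In a log-linear (constant-elasticity) demand function, the coefficient on ln P_y is the cross-price elasticity.
ε = 0.36. Positive, so shoes and shoelaces are substitutes.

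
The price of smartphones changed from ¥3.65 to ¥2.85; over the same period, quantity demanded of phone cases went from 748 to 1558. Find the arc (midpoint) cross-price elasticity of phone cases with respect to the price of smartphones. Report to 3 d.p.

ΔQ_A = 1558 − 748 = 810; ΔP_B = 2.85 − 3.65 = -0.8.
Midpoints: Q̄_A = 1153.0, P̄_B = 3.25.
ε = (ΔQ_A/Q̄_A)/(ΔP_B/P̄_B) = (810/1153.0)/(-0.8/3.25) ≈ -2.854.
ε < 0: phone cases and smartphones are complements.

-2.854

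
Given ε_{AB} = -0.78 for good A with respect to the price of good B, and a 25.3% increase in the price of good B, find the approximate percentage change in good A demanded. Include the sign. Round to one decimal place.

-19.7%

%ΔQ ≈ ε × %ΔP of good B = -0.78 × (25.3%) = -19.7%.
Demand for good A falls by about 19.7%.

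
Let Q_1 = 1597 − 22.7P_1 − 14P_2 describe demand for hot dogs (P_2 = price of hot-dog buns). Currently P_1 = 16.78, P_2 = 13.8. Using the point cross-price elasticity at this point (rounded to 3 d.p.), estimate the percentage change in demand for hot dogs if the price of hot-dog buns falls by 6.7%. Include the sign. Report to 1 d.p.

1.3%

At P_1 = 16.78, P_2 = 13.8: Q_1 = 1022.894.
∂Q_1/∂P_2 = -14.
ε = (∂Q_1/∂P_2)(P_2/Q_1) = -14.0000 × 13.8/1022.894 ≈ -0.189.
%ΔQ_1 ≈ ε × %ΔP_2 = -0.189 × (-6.7%) = 1.3%.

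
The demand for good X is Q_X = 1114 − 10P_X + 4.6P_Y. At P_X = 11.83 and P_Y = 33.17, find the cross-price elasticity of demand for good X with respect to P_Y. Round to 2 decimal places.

0.13

At P_X = 11.83 and P_Y = 33.17: Q_X = 1148.282.
∂Q_X/∂P_Y = 4.6.
ε = (∂Q_X/∂P_Y)(P_Y/Q_X) = 4.6 × (33.17/1148.282) ≈ 0.13.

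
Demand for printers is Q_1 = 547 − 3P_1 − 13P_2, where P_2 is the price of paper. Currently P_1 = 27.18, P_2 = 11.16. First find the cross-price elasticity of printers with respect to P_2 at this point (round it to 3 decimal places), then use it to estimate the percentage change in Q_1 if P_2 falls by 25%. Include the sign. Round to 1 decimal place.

11.3%

At P_1 = 27.18, P_2 = 11.16: Q_1 = 320.38.
∂Q_1/∂P_2 = -13.
ε = (∂Q_1/∂P_2)(P_2/Q_1) = -13.0000 × 11.16/320.38 ≈ -0.453.
%ΔQ_1 ≈ ε × %ΔP_2 = -0.453 × (-25%) = 11.3%.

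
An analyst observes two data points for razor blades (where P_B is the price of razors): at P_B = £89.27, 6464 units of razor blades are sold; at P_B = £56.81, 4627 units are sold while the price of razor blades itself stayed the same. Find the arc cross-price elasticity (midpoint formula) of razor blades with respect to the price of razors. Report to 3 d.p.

0.745

ΔQ_A = 4627 − 6464 = -1837; ΔP_B = 56.81 − 89.27 = -32.46.
Midpoints: Q̄_A = 5545.5, P̄_B = 73.04.
ε = (ΔQ_A/Q̄_A)/(ΔP_B/P̄_B) = (-1837/5545.5)/(-32.46/73.04) ≈ 0.745.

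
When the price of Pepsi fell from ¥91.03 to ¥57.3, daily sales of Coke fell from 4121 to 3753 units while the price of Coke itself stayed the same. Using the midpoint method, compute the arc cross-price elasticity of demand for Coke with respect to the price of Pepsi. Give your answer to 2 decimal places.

0.21

ΔQ_A = 3753 − 4121 = -368; ΔP_B = 57.3 − 91.03 = -33.73.
Midpoints: Q̄_A = 3937.0, P̄_B = 74.16.
ε = (ΔQ_A/Q̄_A)/(ΔP_B/P̄_B) = (-368/3937.0)/(-33.73/74.16) ≈ 0.21.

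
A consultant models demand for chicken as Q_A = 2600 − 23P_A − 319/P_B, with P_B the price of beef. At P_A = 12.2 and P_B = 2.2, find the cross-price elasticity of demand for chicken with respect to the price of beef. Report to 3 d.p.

0.067

At P_A = 12.2 and P_B = 2.2: Q_A = 2174.4.
∂Q_A/∂P_B = 319/P_B² = 65.9091.
ε = (∂Q_A/∂P_B)(P_B/Q_A) = 65.9091 × (2.2/2174.4) ≈ 0.067.
ε > 0: substitutes.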